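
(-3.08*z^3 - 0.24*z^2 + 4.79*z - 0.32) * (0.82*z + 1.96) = -2.5256*z^4 - 6.2336*z^3 + 3.4574*z^2 + 9.126*z - 0.6272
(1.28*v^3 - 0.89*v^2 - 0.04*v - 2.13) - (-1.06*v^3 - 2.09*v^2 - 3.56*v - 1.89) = 2.34*v^3 + 1.2*v^2 + 3.52*v - 0.24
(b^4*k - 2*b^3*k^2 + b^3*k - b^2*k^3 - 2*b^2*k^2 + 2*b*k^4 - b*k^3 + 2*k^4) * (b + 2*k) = b^5*k + b^4*k - 5*b^3*k^3 - 5*b^2*k^3 + 4*b*k^5 + 4*k^5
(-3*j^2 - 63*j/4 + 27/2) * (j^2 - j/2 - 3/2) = -3*j^4 - 57*j^3/4 + 207*j^2/8 + 135*j/8 - 81/4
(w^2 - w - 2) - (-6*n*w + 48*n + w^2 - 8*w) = 6*n*w - 48*n + 7*w - 2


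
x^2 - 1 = (x - 1)*(x + 1)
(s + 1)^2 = s^2 + 2*s + 1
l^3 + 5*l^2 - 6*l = l*(l - 1)*(l + 6)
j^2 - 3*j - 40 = (j - 8)*(j + 5)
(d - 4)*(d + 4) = d^2 - 16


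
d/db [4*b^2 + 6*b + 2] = 8*b + 6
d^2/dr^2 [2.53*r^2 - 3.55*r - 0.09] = 5.06000000000000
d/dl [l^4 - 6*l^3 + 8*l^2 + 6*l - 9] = 4*l^3 - 18*l^2 + 16*l + 6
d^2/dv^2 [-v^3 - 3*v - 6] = -6*v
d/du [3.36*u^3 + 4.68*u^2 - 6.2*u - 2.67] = 10.08*u^2 + 9.36*u - 6.2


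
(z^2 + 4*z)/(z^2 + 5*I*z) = (z + 4)/(z + 5*I)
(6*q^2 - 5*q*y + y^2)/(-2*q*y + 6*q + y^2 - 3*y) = (-3*q + y)/(y - 3)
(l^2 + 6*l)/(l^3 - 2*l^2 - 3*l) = (l + 6)/(l^2 - 2*l - 3)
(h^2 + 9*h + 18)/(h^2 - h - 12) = (h + 6)/(h - 4)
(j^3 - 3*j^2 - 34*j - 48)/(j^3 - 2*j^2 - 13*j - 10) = (j^2 - 5*j - 24)/(j^2 - 4*j - 5)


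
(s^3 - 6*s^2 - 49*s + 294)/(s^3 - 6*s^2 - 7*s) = (s^2 + s - 42)/(s*(s + 1))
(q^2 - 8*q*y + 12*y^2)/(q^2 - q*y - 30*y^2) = (q - 2*y)/(q + 5*y)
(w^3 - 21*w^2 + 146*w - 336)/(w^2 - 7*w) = w - 14 + 48/w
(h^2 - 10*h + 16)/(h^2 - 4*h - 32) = (h - 2)/(h + 4)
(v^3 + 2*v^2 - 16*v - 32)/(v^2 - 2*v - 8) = v + 4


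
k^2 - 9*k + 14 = (k - 7)*(k - 2)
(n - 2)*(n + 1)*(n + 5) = n^3 + 4*n^2 - 7*n - 10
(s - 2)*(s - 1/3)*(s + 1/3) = s^3 - 2*s^2 - s/9 + 2/9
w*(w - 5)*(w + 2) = w^3 - 3*w^2 - 10*w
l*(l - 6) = l^2 - 6*l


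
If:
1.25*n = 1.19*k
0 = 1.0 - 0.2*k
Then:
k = 5.00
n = 4.76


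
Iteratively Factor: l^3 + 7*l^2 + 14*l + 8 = (l + 2)*(l^2 + 5*l + 4) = (l + 1)*(l + 2)*(l + 4)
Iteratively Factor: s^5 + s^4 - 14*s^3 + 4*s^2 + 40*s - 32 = (s + 4)*(s^4 - 3*s^3 - 2*s^2 + 12*s - 8) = (s - 1)*(s + 4)*(s^3 - 2*s^2 - 4*s + 8) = (s - 2)*(s - 1)*(s + 4)*(s^2 - 4) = (s - 2)^2*(s - 1)*(s + 4)*(s + 2)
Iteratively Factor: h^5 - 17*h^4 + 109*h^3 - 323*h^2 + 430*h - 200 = (h - 4)*(h^4 - 13*h^3 + 57*h^2 - 95*h + 50) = (h - 5)*(h - 4)*(h^3 - 8*h^2 + 17*h - 10) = (h - 5)^2*(h - 4)*(h^2 - 3*h + 2) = (h - 5)^2*(h - 4)*(h - 2)*(h - 1)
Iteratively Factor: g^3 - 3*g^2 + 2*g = (g - 1)*(g^2 - 2*g) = (g - 2)*(g - 1)*(g)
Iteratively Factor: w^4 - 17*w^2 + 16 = (w - 1)*(w^3 + w^2 - 16*w - 16) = (w - 4)*(w - 1)*(w^2 + 5*w + 4) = (w - 4)*(w - 1)*(w + 1)*(w + 4)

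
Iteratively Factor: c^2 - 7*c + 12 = (c - 4)*(c - 3)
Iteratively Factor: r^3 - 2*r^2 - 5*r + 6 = (r + 2)*(r^2 - 4*r + 3) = (r - 3)*(r + 2)*(r - 1)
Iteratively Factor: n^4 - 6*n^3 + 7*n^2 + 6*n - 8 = (n - 1)*(n^3 - 5*n^2 + 2*n + 8) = (n - 2)*(n - 1)*(n^2 - 3*n - 4) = (n - 2)*(n - 1)*(n + 1)*(n - 4)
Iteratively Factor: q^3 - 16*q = (q)*(q^2 - 16) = q*(q + 4)*(q - 4)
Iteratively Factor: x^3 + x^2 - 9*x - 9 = (x - 3)*(x^2 + 4*x + 3) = (x - 3)*(x + 3)*(x + 1)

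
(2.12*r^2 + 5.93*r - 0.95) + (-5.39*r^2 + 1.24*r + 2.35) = -3.27*r^2 + 7.17*r + 1.4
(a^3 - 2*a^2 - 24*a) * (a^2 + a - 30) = a^5 - a^4 - 56*a^3 + 36*a^2 + 720*a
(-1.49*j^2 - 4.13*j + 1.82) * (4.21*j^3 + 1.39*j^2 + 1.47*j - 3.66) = -6.2729*j^5 - 19.4584*j^4 - 0.268799999999999*j^3 + 1.9121*j^2 + 17.7912*j - 6.6612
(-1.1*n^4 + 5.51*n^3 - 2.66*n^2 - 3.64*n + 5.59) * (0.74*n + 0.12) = -0.814*n^5 + 3.9454*n^4 - 1.3072*n^3 - 3.0128*n^2 + 3.6998*n + 0.6708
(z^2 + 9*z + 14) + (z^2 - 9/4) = 2*z^2 + 9*z + 47/4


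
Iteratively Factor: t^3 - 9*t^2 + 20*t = (t - 5)*(t^2 - 4*t) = t*(t - 5)*(t - 4)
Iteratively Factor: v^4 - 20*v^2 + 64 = (v + 4)*(v^3 - 4*v^2 - 4*v + 16) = (v + 2)*(v + 4)*(v^2 - 6*v + 8) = (v - 4)*(v + 2)*(v + 4)*(v - 2)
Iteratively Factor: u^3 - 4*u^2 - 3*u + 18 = (u + 2)*(u^2 - 6*u + 9) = (u - 3)*(u + 2)*(u - 3)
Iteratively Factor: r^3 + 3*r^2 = (r + 3)*(r^2) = r*(r + 3)*(r)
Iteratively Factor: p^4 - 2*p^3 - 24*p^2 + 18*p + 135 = (p - 5)*(p^3 + 3*p^2 - 9*p - 27) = (p - 5)*(p + 3)*(p^2 - 9) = (p - 5)*(p - 3)*(p + 3)*(p + 3)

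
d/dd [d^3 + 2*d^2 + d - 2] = 3*d^2 + 4*d + 1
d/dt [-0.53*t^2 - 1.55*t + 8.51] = -1.06*t - 1.55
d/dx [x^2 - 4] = 2*x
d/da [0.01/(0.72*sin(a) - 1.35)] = -0.0072*cos(a)/(0.72*sin(a) - 1.35)^2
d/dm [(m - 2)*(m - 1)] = 2*m - 3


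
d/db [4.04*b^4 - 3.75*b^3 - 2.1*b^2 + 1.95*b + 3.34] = 16.16*b^3 - 11.25*b^2 - 4.2*b + 1.95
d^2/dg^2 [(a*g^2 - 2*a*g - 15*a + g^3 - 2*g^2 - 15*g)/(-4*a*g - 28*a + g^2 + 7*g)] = 2*((-4*a + 2*g + 7)^2*(-a*g^2 + 2*a*g + 15*a - g^3 + 2*g^2 + 15*g) + (-a - 3*g + 2)*(4*a*g + 28*a - g^2 - 7*g)^2 + (4*a*g + 28*a - g^2 - 7*g)*(-a*g^2 + 2*a*g + 15*a - g^3 + 2*g^2 + 15*g + (-4*a + 2*g + 7)*(-2*a*g + 2*a - 3*g^2 + 4*g + 15)))/(4*a*g + 28*a - g^2 - 7*g)^3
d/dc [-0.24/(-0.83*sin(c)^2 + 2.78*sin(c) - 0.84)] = (0.6672 - 0.3984*sin(c))*cos(c)/(0.83*sin(c)^2 - 2.78*sin(c) + 0.84)^2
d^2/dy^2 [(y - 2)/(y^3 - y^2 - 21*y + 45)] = 2*(3*y^3 + 3*y^2 + 29*y - 3)/(y^7 + 3*y^6 - 51*y^5 - 73*y^4 + 1011*y^3 - 135*y^2 - 7425*y + 10125)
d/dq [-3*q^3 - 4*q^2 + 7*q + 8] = -9*q^2 - 8*q + 7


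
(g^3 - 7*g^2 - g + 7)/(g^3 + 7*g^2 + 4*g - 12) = (g^2 - 6*g - 7)/(g^2 + 8*g + 12)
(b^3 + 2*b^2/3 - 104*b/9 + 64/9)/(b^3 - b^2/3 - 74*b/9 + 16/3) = (b + 4)/(b + 3)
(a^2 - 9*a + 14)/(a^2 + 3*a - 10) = (a - 7)/(a + 5)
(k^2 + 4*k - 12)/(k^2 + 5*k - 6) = (k - 2)/(k - 1)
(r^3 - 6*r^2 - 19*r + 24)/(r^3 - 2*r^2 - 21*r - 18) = (r^2 - 9*r + 8)/(r^2 - 5*r - 6)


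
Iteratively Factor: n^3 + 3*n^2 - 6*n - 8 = (n + 1)*(n^2 + 2*n - 8) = (n - 2)*(n + 1)*(n + 4)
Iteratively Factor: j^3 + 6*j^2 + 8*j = (j + 4)*(j^2 + 2*j) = (j + 2)*(j + 4)*(j)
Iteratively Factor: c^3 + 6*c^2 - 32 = (c + 4)*(c^2 + 2*c - 8) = (c + 4)^2*(c - 2)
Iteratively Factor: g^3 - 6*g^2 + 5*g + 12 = (g + 1)*(g^2 - 7*g + 12) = (g - 4)*(g + 1)*(g - 3)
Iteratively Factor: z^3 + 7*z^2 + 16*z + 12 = (z + 3)*(z^2 + 4*z + 4) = (z + 2)*(z + 3)*(z + 2)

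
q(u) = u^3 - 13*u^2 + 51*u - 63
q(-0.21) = -74.29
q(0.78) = -30.65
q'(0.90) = 30.03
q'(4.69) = -4.95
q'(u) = 3*u^2 - 26*u + 51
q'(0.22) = 45.43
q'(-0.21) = 56.59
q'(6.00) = 3.00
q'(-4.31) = 218.79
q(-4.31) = -604.36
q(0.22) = -52.40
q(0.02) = -61.99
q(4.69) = -6.60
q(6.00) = -9.00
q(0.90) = -26.90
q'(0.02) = 50.48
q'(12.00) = 171.00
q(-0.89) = -119.39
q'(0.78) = 32.55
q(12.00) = 405.00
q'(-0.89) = 76.52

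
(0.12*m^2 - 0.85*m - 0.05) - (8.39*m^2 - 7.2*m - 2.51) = -8.27*m^2 + 6.35*m + 2.46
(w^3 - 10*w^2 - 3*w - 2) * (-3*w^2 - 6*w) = -3*w^5 + 24*w^4 + 69*w^3 + 24*w^2 + 12*w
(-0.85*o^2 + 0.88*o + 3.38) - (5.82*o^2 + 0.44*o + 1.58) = -6.67*o^2 + 0.44*o + 1.8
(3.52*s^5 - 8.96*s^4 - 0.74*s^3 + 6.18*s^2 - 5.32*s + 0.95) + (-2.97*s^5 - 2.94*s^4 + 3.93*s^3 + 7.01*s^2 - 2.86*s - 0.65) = 0.55*s^5 - 11.9*s^4 + 3.19*s^3 + 13.19*s^2 - 8.18*s + 0.3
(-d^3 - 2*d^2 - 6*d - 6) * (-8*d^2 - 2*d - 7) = 8*d^5 + 18*d^4 + 59*d^3 + 74*d^2 + 54*d + 42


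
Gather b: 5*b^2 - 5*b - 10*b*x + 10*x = 5*b^2 + b*(-10*x - 5) + 10*x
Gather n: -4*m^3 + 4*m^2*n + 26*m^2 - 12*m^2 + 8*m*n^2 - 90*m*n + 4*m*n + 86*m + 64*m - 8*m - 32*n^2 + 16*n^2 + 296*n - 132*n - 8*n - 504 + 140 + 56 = -4*m^3 + 14*m^2 + 142*m + n^2*(8*m - 16) + n*(4*m^2 - 86*m + 156) - 308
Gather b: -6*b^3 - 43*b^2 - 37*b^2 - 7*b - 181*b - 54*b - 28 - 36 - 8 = -6*b^3 - 80*b^2 - 242*b - 72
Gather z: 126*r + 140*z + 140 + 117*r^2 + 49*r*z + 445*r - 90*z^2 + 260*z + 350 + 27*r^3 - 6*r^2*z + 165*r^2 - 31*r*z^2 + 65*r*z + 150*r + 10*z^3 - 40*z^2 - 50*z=27*r^3 + 282*r^2 + 721*r + 10*z^3 + z^2*(-31*r - 130) + z*(-6*r^2 + 114*r + 350) + 490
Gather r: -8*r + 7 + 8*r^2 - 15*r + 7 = 8*r^2 - 23*r + 14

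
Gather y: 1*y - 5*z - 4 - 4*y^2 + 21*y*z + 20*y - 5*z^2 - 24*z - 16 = -4*y^2 + y*(21*z + 21) - 5*z^2 - 29*z - 20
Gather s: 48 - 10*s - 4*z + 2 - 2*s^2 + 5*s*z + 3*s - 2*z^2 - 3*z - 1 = -2*s^2 + s*(5*z - 7) - 2*z^2 - 7*z + 49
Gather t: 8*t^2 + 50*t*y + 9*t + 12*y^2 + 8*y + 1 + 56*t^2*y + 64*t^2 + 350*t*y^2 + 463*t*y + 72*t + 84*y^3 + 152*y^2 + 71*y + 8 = t^2*(56*y + 72) + t*(350*y^2 + 513*y + 81) + 84*y^3 + 164*y^2 + 79*y + 9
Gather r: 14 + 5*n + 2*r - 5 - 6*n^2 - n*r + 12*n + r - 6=-6*n^2 + 17*n + r*(3 - n) + 3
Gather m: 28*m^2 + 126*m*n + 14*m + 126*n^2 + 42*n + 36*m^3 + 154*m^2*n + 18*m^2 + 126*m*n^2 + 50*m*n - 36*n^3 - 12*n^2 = 36*m^3 + m^2*(154*n + 46) + m*(126*n^2 + 176*n + 14) - 36*n^3 + 114*n^2 + 42*n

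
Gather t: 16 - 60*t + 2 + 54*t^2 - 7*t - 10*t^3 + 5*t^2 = -10*t^3 + 59*t^2 - 67*t + 18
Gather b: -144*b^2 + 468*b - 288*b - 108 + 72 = -144*b^2 + 180*b - 36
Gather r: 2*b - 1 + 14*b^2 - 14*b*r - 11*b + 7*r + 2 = 14*b^2 - 9*b + r*(7 - 14*b) + 1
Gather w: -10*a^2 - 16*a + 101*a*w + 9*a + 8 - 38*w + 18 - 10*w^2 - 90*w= -10*a^2 - 7*a - 10*w^2 + w*(101*a - 128) + 26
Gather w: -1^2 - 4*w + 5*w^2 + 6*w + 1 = 5*w^2 + 2*w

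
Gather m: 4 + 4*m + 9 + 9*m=13*m + 13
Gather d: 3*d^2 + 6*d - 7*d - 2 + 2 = 3*d^2 - d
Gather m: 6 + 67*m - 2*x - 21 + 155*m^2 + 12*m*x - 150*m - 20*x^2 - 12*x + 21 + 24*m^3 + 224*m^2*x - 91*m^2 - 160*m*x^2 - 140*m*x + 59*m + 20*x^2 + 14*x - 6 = 24*m^3 + m^2*(224*x + 64) + m*(-160*x^2 - 128*x - 24)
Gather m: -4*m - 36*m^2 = -36*m^2 - 4*m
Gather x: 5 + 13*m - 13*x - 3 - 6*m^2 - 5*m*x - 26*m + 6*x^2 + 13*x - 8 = -6*m^2 - 5*m*x - 13*m + 6*x^2 - 6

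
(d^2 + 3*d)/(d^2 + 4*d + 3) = d/(d + 1)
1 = 1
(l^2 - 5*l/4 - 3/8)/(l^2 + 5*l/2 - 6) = (l + 1/4)/(l + 4)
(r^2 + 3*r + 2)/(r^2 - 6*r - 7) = (r + 2)/(r - 7)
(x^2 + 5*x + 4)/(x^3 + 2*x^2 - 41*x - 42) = (x + 4)/(x^2 + x - 42)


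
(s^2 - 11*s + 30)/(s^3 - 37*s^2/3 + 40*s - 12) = 3*(s - 5)/(3*s^2 - 19*s + 6)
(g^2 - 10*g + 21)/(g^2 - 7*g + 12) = (g - 7)/(g - 4)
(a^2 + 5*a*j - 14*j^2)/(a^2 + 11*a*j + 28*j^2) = (a - 2*j)/(a + 4*j)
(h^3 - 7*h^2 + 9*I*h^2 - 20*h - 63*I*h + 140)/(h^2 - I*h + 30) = (h^2 + h*(-7 + 4*I) - 28*I)/(h - 6*I)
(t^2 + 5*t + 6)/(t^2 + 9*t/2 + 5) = 2*(t + 3)/(2*t + 5)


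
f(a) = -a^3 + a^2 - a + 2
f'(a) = -3*a^2 + 2*a - 1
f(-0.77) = 3.82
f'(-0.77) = -4.32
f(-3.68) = 69.06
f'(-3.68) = -48.99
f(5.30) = -124.09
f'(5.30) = -74.67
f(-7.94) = 573.55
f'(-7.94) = -206.01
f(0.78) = 1.35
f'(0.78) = -1.27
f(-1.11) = 5.71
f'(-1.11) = -6.92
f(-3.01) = 41.34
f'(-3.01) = -34.20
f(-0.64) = 3.31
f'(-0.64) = -3.51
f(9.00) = -655.00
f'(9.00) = -226.00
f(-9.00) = 821.00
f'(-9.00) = -262.00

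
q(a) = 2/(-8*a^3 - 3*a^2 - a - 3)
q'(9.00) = 0.00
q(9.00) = 0.00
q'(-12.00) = 0.00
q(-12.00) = 0.00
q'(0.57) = 0.67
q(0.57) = -0.33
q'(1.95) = 0.04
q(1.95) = -0.03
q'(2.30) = 0.02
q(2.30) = -0.02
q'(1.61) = 0.07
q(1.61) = -0.04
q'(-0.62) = 4.92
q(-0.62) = -1.23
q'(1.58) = 0.07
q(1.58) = -0.05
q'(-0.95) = 7.68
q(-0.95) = 0.95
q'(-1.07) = 2.24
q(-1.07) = 0.45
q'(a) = 2*(24*a^2 + 6*a + 1)/(-8*a^3 - 3*a^2 - a - 3)^2 = 2*(24*a^2 + 6*a + 1)/(8*a^3 + 3*a^2 + a + 3)^2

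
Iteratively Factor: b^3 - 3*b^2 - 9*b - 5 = (b + 1)*(b^2 - 4*b - 5) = (b + 1)^2*(b - 5)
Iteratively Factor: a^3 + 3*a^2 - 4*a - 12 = (a + 3)*(a^2 - 4) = (a - 2)*(a + 3)*(a + 2)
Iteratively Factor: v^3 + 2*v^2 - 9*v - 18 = (v - 3)*(v^2 + 5*v + 6) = (v - 3)*(v + 3)*(v + 2)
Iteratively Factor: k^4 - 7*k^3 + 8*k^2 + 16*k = (k + 1)*(k^3 - 8*k^2 + 16*k) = (k - 4)*(k + 1)*(k^2 - 4*k) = (k - 4)^2*(k + 1)*(k)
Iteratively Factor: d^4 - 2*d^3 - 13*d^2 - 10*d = (d - 5)*(d^3 + 3*d^2 + 2*d) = (d - 5)*(d + 2)*(d^2 + d) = d*(d - 5)*(d + 2)*(d + 1)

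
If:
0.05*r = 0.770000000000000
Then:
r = 15.40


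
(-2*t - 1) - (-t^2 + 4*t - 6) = t^2 - 6*t + 5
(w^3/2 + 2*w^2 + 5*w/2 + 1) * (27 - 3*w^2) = -3*w^5/2 - 6*w^4 + 6*w^3 + 51*w^2 + 135*w/2 + 27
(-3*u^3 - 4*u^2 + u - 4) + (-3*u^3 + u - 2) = -6*u^3 - 4*u^2 + 2*u - 6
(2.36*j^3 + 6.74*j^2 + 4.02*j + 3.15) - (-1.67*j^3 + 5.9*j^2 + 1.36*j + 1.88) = 4.03*j^3 + 0.84*j^2 + 2.66*j + 1.27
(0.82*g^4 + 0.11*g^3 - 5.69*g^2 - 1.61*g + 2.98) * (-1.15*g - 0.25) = -0.943*g^5 - 0.3315*g^4 + 6.516*g^3 + 3.274*g^2 - 3.0245*g - 0.745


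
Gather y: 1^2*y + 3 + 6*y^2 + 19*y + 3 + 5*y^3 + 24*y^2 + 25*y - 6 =5*y^3 + 30*y^2 + 45*y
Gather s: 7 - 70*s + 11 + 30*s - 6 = 12 - 40*s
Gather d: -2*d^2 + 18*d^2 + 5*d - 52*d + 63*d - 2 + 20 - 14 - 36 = 16*d^2 + 16*d - 32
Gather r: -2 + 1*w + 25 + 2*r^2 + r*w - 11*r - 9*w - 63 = 2*r^2 + r*(w - 11) - 8*w - 40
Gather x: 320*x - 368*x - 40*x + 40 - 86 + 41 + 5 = -88*x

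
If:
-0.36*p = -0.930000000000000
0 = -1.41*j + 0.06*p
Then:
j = 0.11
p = 2.58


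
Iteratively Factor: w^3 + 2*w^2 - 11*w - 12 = (w + 1)*(w^2 + w - 12) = (w - 3)*(w + 1)*(w + 4)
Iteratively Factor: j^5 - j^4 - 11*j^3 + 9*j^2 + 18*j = (j + 1)*(j^4 - 2*j^3 - 9*j^2 + 18*j) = (j - 3)*(j + 1)*(j^3 + j^2 - 6*j) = j*(j - 3)*(j + 1)*(j^2 + j - 6) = j*(j - 3)*(j + 1)*(j + 3)*(j - 2)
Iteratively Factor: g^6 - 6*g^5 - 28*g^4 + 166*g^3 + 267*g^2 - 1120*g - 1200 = (g - 5)*(g^5 - g^4 - 33*g^3 + g^2 + 272*g + 240) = (g - 5)*(g + 4)*(g^4 - 5*g^3 - 13*g^2 + 53*g + 60) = (g - 5)*(g + 1)*(g + 4)*(g^3 - 6*g^2 - 7*g + 60) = (g - 5)*(g + 1)*(g + 3)*(g + 4)*(g^2 - 9*g + 20) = (g - 5)*(g - 4)*(g + 1)*(g + 3)*(g + 4)*(g - 5)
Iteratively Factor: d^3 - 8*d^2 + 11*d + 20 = (d - 4)*(d^2 - 4*d - 5) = (d - 5)*(d - 4)*(d + 1)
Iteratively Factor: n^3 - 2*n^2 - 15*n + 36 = (n + 4)*(n^2 - 6*n + 9) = (n - 3)*(n + 4)*(n - 3)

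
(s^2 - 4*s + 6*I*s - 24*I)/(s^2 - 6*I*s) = (s^2 - 4*s + 6*I*s - 24*I)/(s*(s - 6*I))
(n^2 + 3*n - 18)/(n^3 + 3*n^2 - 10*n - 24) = (n + 6)/(n^2 + 6*n + 8)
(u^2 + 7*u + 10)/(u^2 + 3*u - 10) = (u + 2)/(u - 2)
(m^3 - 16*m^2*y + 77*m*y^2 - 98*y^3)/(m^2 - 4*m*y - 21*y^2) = (m^2 - 9*m*y + 14*y^2)/(m + 3*y)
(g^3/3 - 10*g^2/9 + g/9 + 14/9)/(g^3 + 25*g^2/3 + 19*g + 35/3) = (3*g^2 - 13*g + 14)/(3*(3*g^2 + 22*g + 35))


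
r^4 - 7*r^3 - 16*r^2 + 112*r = r*(r - 7)*(r - 4)*(r + 4)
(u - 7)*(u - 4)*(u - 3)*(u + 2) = u^4 - 12*u^3 + 33*u^2 + 38*u - 168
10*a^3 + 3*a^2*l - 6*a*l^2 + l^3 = (-5*a + l)*(-2*a + l)*(a + l)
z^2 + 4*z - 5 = (z - 1)*(z + 5)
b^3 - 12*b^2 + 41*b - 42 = (b - 7)*(b - 3)*(b - 2)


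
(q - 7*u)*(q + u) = q^2 - 6*q*u - 7*u^2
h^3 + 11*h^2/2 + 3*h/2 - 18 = (h - 3/2)*(h + 3)*(h + 4)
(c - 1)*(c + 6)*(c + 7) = c^3 + 12*c^2 + 29*c - 42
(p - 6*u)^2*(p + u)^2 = p^4 - 10*p^3*u + 13*p^2*u^2 + 60*p*u^3 + 36*u^4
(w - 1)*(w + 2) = w^2 + w - 2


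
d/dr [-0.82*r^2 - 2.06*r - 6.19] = -1.64*r - 2.06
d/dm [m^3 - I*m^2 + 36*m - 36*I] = 3*m^2 - 2*I*m + 36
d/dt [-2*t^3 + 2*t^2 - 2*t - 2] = -6*t^2 + 4*t - 2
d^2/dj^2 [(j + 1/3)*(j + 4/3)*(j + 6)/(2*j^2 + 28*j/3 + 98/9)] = 81*(1 - 9*j)/(81*j^4 + 756*j^3 + 2646*j^2 + 4116*j + 2401)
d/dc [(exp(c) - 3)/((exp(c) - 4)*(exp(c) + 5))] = (-exp(2*c) + 6*exp(c) - 17)*exp(c)/(exp(4*c) + 2*exp(3*c) - 39*exp(2*c) - 40*exp(c) + 400)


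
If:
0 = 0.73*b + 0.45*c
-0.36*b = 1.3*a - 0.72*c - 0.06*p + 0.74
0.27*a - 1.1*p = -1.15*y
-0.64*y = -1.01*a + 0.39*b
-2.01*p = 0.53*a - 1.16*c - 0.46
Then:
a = 0.19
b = -0.62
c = 1.00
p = 0.76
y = 0.68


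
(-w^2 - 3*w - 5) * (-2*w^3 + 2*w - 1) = 2*w^5 + 6*w^4 + 8*w^3 - 5*w^2 - 7*w + 5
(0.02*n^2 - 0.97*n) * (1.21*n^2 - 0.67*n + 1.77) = 0.0242*n^4 - 1.1871*n^3 + 0.6853*n^2 - 1.7169*n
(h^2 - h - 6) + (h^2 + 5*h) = 2*h^2 + 4*h - 6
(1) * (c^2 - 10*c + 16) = c^2 - 10*c + 16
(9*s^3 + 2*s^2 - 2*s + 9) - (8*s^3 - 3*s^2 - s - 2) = s^3 + 5*s^2 - s + 11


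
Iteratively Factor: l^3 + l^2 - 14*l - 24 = (l + 3)*(l^2 - 2*l - 8) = (l + 2)*(l + 3)*(l - 4)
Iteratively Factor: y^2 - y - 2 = (y - 2)*(y + 1)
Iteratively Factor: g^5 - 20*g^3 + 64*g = (g + 4)*(g^4 - 4*g^3 - 4*g^2 + 16*g) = (g + 2)*(g + 4)*(g^3 - 6*g^2 + 8*g) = (g - 2)*(g + 2)*(g + 4)*(g^2 - 4*g) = (g - 4)*(g - 2)*(g + 2)*(g + 4)*(g)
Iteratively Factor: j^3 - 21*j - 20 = (j + 1)*(j^2 - j - 20) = (j - 5)*(j + 1)*(j + 4)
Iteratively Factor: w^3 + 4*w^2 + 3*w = (w)*(w^2 + 4*w + 3) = w*(w + 3)*(w + 1)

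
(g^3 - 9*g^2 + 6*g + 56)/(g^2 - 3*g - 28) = (g^2 - 2*g - 8)/(g + 4)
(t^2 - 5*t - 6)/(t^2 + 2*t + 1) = (t - 6)/(t + 1)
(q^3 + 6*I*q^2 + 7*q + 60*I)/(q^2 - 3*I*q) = q + 9*I - 20/q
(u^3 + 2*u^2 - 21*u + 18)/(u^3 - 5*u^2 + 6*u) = (u^2 + 5*u - 6)/(u*(u - 2))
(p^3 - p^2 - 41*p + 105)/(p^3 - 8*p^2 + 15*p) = (p + 7)/p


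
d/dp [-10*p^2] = -20*p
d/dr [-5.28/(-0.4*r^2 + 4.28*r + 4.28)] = (22.5984 - 4.224*r)/(-0.4*r^2 + 4.28*r + 4.28)^2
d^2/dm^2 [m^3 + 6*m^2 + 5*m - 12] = 6*m + 12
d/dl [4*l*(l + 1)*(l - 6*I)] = 12*l^2 + l*(8 - 48*I) - 24*I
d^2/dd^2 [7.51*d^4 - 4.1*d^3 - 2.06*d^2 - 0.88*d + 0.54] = 90.12*d^2 - 24.6*d - 4.12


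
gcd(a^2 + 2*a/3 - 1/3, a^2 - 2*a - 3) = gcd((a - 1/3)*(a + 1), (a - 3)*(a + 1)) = a + 1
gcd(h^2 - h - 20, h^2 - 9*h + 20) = h - 5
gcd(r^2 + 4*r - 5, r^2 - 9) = 1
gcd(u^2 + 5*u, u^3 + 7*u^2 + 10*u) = u^2 + 5*u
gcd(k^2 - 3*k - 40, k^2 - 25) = k + 5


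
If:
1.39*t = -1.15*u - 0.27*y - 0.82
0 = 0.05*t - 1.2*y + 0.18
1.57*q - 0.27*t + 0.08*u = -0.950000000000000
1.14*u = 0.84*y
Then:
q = -0.73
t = -0.69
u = 0.09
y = 0.12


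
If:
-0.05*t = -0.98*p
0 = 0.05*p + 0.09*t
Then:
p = 0.00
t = 0.00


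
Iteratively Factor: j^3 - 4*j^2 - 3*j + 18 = (j - 3)*(j^2 - j - 6) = (j - 3)^2*(j + 2)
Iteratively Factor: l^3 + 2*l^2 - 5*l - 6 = (l - 2)*(l^2 + 4*l + 3) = (l - 2)*(l + 3)*(l + 1)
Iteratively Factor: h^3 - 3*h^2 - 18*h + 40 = (h - 2)*(h^2 - h - 20) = (h - 5)*(h - 2)*(h + 4)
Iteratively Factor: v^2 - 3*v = (v)*(v - 3)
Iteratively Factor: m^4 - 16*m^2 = (m)*(m^3 - 16*m) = m*(m - 4)*(m^2 + 4*m) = m*(m - 4)*(m + 4)*(m)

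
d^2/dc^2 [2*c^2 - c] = 4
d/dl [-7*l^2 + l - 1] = 1 - 14*l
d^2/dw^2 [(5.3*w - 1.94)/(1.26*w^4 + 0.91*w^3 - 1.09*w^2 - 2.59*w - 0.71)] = (100.97136*w^7 + 35.6328*w^6 - 84.07266*w^5 + 100.91466*w^4 + 188.51716*w^3 + 33.870504*w^2 - 64.991508*w - 42.517036)/(2.000376*w^12 + 4.334148*w^11 - 2.061234*w^10 - 19.080845*w^9 - 19.416621*w^8 + 13.267296*w^7 + 43.562546*w^6 + 27.209154*w^5 - 12.520248*w^4 - 28.024192*w^3 - 15.93666*w^2 - 3.916857*w - 0.357911)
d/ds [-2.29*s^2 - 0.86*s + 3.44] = -4.58*s - 0.86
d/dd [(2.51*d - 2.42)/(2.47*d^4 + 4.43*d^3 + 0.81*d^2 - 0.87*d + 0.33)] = (-18.5991*d^4 + 1.67100000000001*d^3 + 30.1287*d^2 + 3.9204*d - 1.2771)/(6.1009*d^8 + 21.8842*d^7 + 23.6263*d^6 + 2.8788*d^5 - 5.4219*d^4 + 1.5144*d^3 + 1.2915*d^2 - 0.5742*d + 0.1089)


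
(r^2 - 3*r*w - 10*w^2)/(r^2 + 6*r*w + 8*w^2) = (r - 5*w)/(r + 4*w)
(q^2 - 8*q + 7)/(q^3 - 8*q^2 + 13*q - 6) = (q - 7)/(q^2 - 7*q + 6)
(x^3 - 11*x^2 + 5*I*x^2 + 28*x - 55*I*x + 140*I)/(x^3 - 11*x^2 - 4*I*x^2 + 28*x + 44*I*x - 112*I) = (x + 5*I)/(x - 4*I)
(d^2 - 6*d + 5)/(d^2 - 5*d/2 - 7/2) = 2*(-d^2 + 6*d - 5)/(-2*d^2 + 5*d + 7)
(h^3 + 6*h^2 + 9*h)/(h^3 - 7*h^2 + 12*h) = (h^2 + 6*h + 9)/(h^2 - 7*h + 12)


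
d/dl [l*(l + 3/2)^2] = 3*l^2 + 6*l + 9/4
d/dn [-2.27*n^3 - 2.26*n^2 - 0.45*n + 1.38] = -6.81*n^2 - 4.52*n - 0.45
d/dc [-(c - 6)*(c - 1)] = 7 - 2*c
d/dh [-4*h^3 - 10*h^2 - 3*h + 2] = -12*h^2 - 20*h - 3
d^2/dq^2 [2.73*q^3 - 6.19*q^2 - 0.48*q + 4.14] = 16.38*q - 12.38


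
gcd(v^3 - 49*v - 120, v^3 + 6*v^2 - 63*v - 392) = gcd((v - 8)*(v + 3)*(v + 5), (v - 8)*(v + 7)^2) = v - 8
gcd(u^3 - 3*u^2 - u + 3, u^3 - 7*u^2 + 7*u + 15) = u^2 - 2*u - 3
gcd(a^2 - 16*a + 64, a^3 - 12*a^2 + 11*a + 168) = a - 8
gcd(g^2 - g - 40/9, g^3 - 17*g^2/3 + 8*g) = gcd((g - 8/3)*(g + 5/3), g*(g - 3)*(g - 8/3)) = g - 8/3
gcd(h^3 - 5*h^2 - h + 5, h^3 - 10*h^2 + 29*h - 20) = h^2 - 6*h + 5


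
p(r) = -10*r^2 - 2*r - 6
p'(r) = -20*r - 2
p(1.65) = -36.52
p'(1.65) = -35.00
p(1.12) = -20.78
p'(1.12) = -24.40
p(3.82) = -159.56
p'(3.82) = -78.40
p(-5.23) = -269.07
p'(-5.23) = 102.60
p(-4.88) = -234.38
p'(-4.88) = 95.60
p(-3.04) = -92.34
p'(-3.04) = 58.80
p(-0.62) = -8.60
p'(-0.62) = 10.40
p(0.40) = -8.40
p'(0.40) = -10.00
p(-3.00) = -90.00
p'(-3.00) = 58.00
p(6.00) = -378.00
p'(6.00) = -122.00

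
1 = 1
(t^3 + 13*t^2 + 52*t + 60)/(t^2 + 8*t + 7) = (t^3 + 13*t^2 + 52*t + 60)/(t^2 + 8*t + 7)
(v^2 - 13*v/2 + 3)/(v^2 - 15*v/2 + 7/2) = (v - 6)/(v - 7)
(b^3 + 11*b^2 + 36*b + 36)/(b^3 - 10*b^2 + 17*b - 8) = (b^3 + 11*b^2 + 36*b + 36)/(b^3 - 10*b^2 + 17*b - 8)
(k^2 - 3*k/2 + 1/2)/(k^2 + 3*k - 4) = (k - 1/2)/(k + 4)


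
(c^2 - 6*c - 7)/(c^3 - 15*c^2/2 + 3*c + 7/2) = 2*(c + 1)/(2*c^2 - c - 1)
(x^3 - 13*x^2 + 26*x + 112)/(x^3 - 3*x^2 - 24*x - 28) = (x - 8)/(x + 2)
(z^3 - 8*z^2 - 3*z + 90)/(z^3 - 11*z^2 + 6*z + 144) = (z - 5)/(z - 8)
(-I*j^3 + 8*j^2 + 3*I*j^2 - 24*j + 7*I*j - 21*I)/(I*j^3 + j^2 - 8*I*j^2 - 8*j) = (-j^3 + j^2*(3 - 8*I) + j*(7 + 24*I) - 21)/(j*(j^2 - j*(8 + I) + 8*I))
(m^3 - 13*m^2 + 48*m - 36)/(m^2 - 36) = (m^2 - 7*m + 6)/(m + 6)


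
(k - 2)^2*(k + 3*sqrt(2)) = k^3 - 4*k^2 + 3*sqrt(2)*k^2 - 12*sqrt(2)*k + 4*k + 12*sqrt(2)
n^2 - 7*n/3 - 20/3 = (n - 4)*(n + 5/3)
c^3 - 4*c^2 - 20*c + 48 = (c - 6)*(c - 2)*(c + 4)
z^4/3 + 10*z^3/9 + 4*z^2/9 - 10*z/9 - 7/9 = (z/3 + 1/3)*(z - 1)*(z + 1)*(z + 7/3)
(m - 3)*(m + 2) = m^2 - m - 6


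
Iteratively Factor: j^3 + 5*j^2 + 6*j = (j + 2)*(j^2 + 3*j) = j*(j + 2)*(j + 3)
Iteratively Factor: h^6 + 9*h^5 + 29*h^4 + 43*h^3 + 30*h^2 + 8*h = (h + 1)*(h^5 + 8*h^4 + 21*h^3 + 22*h^2 + 8*h) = (h + 1)*(h + 4)*(h^4 + 4*h^3 + 5*h^2 + 2*h) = (h + 1)^2*(h + 4)*(h^3 + 3*h^2 + 2*h) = (h + 1)^3*(h + 4)*(h^2 + 2*h) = (h + 1)^3*(h + 2)*(h + 4)*(h)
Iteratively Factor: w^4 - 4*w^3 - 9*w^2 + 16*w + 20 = (w + 1)*(w^3 - 5*w^2 - 4*w + 20) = (w - 5)*(w + 1)*(w^2 - 4) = (w - 5)*(w + 1)*(w + 2)*(w - 2)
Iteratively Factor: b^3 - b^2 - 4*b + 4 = (b + 2)*(b^2 - 3*b + 2) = (b - 1)*(b + 2)*(b - 2)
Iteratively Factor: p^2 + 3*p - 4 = (p + 4)*(p - 1)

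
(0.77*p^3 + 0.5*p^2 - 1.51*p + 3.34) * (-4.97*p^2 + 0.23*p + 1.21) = -3.8269*p^5 - 2.3079*p^4 + 8.5514*p^3 - 16.3421*p^2 - 1.0589*p + 4.0414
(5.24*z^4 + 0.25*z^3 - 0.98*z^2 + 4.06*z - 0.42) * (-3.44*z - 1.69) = -18.0256*z^5 - 9.7156*z^4 + 2.9487*z^3 - 12.3102*z^2 - 5.4166*z + 0.7098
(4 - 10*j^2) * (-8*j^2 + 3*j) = 80*j^4 - 30*j^3 - 32*j^2 + 12*j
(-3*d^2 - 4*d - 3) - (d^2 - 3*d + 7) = -4*d^2 - d - 10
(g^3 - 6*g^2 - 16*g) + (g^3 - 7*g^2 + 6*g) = 2*g^3 - 13*g^2 - 10*g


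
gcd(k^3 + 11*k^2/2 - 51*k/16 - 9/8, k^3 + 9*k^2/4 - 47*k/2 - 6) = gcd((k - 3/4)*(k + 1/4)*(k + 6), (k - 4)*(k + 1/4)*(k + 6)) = k^2 + 25*k/4 + 3/2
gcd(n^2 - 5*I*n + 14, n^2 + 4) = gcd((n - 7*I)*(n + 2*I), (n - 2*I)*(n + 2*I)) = n + 2*I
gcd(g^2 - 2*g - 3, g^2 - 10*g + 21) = g - 3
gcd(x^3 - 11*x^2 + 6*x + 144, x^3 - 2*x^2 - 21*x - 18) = x^2 - 3*x - 18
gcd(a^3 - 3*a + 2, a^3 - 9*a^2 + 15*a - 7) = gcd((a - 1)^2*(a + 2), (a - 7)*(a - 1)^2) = a^2 - 2*a + 1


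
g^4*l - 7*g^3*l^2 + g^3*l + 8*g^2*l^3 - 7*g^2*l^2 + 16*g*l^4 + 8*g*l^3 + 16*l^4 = (g - 4*l)^2*(g + l)*(g*l + l)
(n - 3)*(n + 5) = n^2 + 2*n - 15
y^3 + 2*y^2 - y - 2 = (y - 1)*(y + 1)*(y + 2)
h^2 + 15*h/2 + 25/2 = (h + 5/2)*(h + 5)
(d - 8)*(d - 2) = d^2 - 10*d + 16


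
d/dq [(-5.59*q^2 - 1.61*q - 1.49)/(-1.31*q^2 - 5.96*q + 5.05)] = (31.2073*q^2 - 60.3628*q - 17.0109)/(1.7161*q^4 + 15.6152*q^3 + 22.2906*q^2 - 60.196*q + 25.5025)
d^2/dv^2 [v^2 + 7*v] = 2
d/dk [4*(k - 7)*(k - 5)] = 8*k - 48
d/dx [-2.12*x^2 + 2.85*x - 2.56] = 2.85 - 4.24*x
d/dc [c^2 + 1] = 2*c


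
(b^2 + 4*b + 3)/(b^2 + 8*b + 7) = (b + 3)/(b + 7)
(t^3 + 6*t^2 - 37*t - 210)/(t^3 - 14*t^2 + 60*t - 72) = (t^2 + 12*t + 35)/(t^2 - 8*t + 12)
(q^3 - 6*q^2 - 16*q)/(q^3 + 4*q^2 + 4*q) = (q - 8)/(q + 2)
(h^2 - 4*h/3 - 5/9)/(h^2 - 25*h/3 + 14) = (9*h^2 - 12*h - 5)/(3*(3*h^2 - 25*h + 42))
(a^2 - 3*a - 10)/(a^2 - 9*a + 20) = (a + 2)/(a - 4)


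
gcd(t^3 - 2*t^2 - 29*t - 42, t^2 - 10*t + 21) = t - 7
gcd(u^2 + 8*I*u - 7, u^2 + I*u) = u + I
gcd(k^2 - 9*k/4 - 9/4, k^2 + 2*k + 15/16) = k + 3/4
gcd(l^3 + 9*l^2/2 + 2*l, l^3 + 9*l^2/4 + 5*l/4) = l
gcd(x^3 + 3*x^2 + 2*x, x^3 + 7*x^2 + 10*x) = x^2 + 2*x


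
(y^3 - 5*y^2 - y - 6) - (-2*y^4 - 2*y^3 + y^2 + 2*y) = 2*y^4 + 3*y^3 - 6*y^2 - 3*y - 6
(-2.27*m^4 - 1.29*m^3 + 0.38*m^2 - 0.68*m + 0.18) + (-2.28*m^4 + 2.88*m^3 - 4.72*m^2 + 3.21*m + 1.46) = -4.55*m^4 + 1.59*m^3 - 4.34*m^2 + 2.53*m + 1.64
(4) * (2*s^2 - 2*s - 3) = 8*s^2 - 8*s - 12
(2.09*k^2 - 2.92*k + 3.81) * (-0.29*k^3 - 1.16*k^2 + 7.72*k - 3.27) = -0.6061*k^5 - 1.5776*k^4 + 18.4171*k^3 - 33.7963*k^2 + 38.9616*k - 12.4587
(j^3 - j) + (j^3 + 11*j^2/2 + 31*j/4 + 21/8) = 2*j^3 + 11*j^2/2 + 27*j/4 + 21/8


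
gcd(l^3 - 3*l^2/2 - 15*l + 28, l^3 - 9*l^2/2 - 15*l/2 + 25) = l - 2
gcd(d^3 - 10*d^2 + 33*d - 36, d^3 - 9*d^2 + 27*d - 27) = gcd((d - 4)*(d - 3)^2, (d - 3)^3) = d^2 - 6*d + 9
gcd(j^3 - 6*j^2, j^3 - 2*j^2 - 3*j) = j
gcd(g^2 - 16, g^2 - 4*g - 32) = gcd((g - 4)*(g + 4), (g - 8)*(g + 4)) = g + 4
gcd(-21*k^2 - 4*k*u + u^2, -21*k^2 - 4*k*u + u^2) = -21*k^2 - 4*k*u + u^2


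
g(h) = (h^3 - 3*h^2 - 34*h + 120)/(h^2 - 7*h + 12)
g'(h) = (7 - 2*h)*(h^3 - 3*h^2 - 34*h + 120)/(h^2 - 7*h + 12)^2 + (3*h^2 - 6*h - 34)/(h^2 - 7*h + 12)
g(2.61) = 52.76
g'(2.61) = 119.34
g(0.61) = 12.14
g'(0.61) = 4.15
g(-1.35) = 6.79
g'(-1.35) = 1.95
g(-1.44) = 6.61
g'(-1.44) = 1.91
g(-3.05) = 3.93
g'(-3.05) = 1.49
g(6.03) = 4.09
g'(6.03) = 2.96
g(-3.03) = 3.96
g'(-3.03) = 1.50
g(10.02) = 11.46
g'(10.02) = 1.37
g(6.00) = 4.00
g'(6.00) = 3.00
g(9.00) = 10.00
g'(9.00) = 1.50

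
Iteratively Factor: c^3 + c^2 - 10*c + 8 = (c - 2)*(c^2 + 3*c - 4) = (c - 2)*(c - 1)*(c + 4)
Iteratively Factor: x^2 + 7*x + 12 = (x + 4)*(x + 3)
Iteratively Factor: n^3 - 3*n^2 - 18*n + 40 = (n - 2)*(n^2 - n - 20) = (n - 5)*(n - 2)*(n + 4)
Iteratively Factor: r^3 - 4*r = (r + 2)*(r^2 - 2*r) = r*(r + 2)*(r - 2)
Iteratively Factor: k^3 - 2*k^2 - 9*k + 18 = (k - 2)*(k^2 - 9) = (k - 2)*(k + 3)*(k - 3)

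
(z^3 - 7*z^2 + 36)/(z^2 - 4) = (z^2 - 9*z + 18)/(z - 2)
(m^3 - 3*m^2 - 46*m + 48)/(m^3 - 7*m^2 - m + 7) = (m^2 - 2*m - 48)/(m^2 - 6*m - 7)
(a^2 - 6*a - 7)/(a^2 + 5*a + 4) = (a - 7)/(a + 4)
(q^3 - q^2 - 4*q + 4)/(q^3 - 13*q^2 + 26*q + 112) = (q^2 - 3*q + 2)/(q^2 - 15*q + 56)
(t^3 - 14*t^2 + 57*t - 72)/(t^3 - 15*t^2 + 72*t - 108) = (t^2 - 11*t + 24)/(t^2 - 12*t + 36)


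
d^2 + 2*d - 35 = (d - 5)*(d + 7)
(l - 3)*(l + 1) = l^2 - 2*l - 3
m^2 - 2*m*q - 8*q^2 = (m - 4*q)*(m + 2*q)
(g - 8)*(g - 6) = g^2 - 14*g + 48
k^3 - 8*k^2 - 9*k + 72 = (k - 8)*(k - 3)*(k + 3)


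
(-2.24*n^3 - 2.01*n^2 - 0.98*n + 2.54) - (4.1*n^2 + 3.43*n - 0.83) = -2.24*n^3 - 6.11*n^2 - 4.41*n + 3.37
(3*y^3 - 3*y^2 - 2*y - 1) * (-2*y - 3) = -6*y^4 - 3*y^3 + 13*y^2 + 8*y + 3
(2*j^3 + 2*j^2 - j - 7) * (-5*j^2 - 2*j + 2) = -10*j^5 - 14*j^4 + 5*j^3 + 41*j^2 + 12*j - 14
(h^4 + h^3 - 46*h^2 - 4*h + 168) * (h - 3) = h^5 - 2*h^4 - 49*h^3 + 134*h^2 + 180*h - 504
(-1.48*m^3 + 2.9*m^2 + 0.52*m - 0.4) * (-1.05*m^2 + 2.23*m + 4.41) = 1.554*m^5 - 6.3454*m^4 - 0.6058*m^3 + 14.3686*m^2 + 1.4012*m - 1.764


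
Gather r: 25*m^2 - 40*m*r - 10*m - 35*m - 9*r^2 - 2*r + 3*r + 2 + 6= 25*m^2 - 45*m - 9*r^2 + r*(1 - 40*m) + 8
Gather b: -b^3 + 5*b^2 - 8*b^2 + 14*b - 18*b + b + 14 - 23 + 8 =-b^3 - 3*b^2 - 3*b - 1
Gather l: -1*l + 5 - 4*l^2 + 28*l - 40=-4*l^2 + 27*l - 35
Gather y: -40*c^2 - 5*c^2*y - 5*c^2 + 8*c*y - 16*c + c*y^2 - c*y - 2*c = -45*c^2 + c*y^2 - 18*c + y*(-5*c^2 + 7*c)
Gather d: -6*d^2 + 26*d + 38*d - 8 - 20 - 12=-6*d^2 + 64*d - 40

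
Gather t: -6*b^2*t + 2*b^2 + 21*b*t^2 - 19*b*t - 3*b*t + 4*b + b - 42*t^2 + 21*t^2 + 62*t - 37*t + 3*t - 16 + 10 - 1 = 2*b^2 + 5*b + t^2*(21*b - 21) + t*(-6*b^2 - 22*b + 28) - 7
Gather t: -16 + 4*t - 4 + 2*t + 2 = 6*t - 18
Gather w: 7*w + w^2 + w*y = w^2 + w*(y + 7)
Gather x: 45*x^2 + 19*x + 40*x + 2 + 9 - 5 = 45*x^2 + 59*x + 6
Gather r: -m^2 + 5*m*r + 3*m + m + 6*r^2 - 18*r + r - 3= -m^2 + 4*m + 6*r^2 + r*(5*m - 17) - 3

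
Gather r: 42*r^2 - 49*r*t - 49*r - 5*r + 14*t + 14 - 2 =42*r^2 + r*(-49*t - 54) + 14*t + 12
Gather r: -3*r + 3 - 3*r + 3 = 6 - 6*r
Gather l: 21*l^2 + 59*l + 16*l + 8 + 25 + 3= 21*l^2 + 75*l + 36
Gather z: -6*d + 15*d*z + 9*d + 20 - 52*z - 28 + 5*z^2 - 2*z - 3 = 3*d + 5*z^2 + z*(15*d - 54) - 11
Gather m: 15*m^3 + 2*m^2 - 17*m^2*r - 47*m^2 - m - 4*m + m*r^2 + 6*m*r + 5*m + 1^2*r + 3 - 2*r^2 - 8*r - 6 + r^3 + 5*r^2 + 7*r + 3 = 15*m^3 + m^2*(-17*r - 45) + m*(r^2 + 6*r) + r^3 + 3*r^2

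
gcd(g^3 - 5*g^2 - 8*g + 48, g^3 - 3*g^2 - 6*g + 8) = g - 4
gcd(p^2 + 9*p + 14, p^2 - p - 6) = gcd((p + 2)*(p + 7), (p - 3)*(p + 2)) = p + 2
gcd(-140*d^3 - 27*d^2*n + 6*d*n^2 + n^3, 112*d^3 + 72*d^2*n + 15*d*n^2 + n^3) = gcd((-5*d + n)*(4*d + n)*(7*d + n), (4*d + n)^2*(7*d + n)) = 28*d^2 + 11*d*n + n^2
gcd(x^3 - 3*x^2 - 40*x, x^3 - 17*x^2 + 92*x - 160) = x - 8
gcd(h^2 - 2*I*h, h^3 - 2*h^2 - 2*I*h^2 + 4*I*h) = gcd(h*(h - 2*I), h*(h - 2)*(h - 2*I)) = h^2 - 2*I*h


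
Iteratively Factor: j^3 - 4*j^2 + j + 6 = (j + 1)*(j^2 - 5*j + 6) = (j - 3)*(j + 1)*(j - 2)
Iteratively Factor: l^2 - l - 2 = (l + 1)*(l - 2)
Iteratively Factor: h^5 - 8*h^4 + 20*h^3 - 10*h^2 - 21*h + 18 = (h - 2)*(h^4 - 6*h^3 + 8*h^2 + 6*h - 9) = (h - 2)*(h + 1)*(h^3 - 7*h^2 + 15*h - 9) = (h - 3)*(h - 2)*(h + 1)*(h^2 - 4*h + 3) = (h - 3)*(h - 2)*(h - 1)*(h + 1)*(h - 3)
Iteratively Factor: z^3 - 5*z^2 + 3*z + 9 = (z + 1)*(z^2 - 6*z + 9) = (z - 3)*(z + 1)*(z - 3)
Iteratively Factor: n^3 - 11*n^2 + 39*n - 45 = (n - 3)*(n^2 - 8*n + 15) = (n - 5)*(n - 3)*(n - 3)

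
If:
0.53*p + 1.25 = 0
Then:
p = -2.36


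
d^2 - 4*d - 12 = (d - 6)*(d + 2)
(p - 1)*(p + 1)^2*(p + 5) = p^4 + 6*p^3 + 4*p^2 - 6*p - 5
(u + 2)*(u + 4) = u^2 + 6*u + 8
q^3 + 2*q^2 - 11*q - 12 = (q - 3)*(q + 1)*(q + 4)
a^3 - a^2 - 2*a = a*(a - 2)*(a + 1)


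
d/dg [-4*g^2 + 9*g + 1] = 9 - 8*g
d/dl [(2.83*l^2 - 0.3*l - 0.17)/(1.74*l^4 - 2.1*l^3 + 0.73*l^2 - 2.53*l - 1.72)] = (-9.8484*l^5 + 7.509*l^4 - 0.0768000000000004*l^3 - 8.0119*l^2 - 9.487*l + 0.0859)/(3.0276*l^8 - 7.308*l^7 + 6.9504*l^6 - 11.8704*l^5 + 5.1733*l^4 + 3.5302*l^3 + 3.8897*l^2 + 8.7032*l + 2.9584)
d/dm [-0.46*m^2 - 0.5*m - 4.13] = -0.92*m - 0.5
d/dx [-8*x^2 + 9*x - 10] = 9 - 16*x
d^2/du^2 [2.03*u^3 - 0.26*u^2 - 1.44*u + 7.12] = 12.18*u - 0.52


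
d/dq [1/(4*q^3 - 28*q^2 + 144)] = q*(14 - 3*q)/(4*(q^3 - 7*q^2 + 36)^2)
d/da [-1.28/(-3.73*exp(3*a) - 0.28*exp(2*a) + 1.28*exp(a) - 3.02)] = (-14.3232*exp(2*a) - 0.7168*exp(a) + 1.6384)*exp(a)/(3.73*exp(3*a) + 0.28*exp(2*a) - 1.28*exp(a) + 3.02)^2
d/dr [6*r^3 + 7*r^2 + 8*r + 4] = 18*r^2 + 14*r + 8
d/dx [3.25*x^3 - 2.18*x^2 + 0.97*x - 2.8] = 9.75*x^2 - 4.36*x + 0.97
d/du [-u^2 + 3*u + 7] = 3 - 2*u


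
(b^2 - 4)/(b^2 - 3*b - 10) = (b - 2)/(b - 5)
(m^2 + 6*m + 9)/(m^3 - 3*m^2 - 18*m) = (m + 3)/(m*(m - 6))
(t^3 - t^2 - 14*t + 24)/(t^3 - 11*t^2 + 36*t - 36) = (t + 4)/(t - 6)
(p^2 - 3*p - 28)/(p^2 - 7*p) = (p + 4)/p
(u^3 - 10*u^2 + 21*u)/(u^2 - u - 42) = u*(u - 3)/(u + 6)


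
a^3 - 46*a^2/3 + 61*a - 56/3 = (a - 8)*(a - 7)*(a - 1/3)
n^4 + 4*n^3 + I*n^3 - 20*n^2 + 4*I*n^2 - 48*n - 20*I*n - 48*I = (n - 4)*(n + 2)*(n + 6)*(n + I)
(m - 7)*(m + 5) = m^2 - 2*m - 35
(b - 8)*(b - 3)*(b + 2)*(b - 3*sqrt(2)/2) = b^4 - 9*b^3 - 3*sqrt(2)*b^3/2 + 2*b^2 + 27*sqrt(2)*b^2/2 - 3*sqrt(2)*b + 48*b - 72*sqrt(2)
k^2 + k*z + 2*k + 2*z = (k + 2)*(k + z)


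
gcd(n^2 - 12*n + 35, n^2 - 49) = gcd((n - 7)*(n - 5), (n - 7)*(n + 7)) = n - 7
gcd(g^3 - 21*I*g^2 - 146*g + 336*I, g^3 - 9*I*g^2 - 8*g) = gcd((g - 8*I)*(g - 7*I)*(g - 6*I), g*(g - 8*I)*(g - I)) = g - 8*I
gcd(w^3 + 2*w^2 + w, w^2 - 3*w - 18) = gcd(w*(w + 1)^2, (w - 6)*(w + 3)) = 1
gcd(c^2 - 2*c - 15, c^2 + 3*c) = c + 3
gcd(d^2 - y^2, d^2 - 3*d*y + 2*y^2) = -d + y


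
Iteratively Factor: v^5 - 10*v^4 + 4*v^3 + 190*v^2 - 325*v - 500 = (v - 5)*(v^4 - 5*v^3 - 21*v^2 + 85*v + 100) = (v - 5)^2*(v^3 - 21*v - 20) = (v - 5)^3*(v^2 + 5*v + 4) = (v - 5)^3*(v + 1)*(v + 4)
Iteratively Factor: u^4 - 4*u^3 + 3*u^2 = (u)*(u^3 - 4*u^2 + 3*u) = u*(u - 3)*(u^2 - u) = u^2*(u - 3)*(u - 1)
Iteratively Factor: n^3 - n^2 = (n - 1)*(n^2) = n*(n - 1)*(n)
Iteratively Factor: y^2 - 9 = (y + 3)*(y - 3)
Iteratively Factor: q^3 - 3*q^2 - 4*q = (q)*(q^2 - 3*q - 4) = q*(q - 4)*(q + 1)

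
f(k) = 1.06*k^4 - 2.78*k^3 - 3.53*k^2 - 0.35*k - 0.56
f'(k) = 4.24*k^3 - 8.34*k^2 - 7.06*k - 0.35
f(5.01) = 227.31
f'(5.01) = 288.13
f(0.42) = -1.50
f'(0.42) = -4.47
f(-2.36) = 50.03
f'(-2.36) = -85.87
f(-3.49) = 233.10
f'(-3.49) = -257.53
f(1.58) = -14.28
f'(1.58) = -15.60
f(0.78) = -3.91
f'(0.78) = -8.92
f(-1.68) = 11.69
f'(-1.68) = -32.13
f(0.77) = -3.82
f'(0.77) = -8.80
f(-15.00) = 62255.44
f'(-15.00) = -16080.95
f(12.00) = 16663.24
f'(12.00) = 6040.69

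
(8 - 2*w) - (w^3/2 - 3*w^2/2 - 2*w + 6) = -w^3/2 + 3*w^2/2 + 2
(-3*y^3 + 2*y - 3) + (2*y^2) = -3*y^3 + 2*y^2 + 2*y - 3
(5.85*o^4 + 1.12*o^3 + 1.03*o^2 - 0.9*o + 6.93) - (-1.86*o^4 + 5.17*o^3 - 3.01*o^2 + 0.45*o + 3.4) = 7.71*o^4 - 4.05*o^3 + 4.04*o^2 - 1.35*o + 3.53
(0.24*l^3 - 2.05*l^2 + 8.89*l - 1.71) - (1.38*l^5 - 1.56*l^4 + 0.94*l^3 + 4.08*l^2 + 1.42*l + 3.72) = -1.38*l^5 + 1.56*l^4 - 0.7*l^3 - 6.13*l^2 + 7.47*l - 5.43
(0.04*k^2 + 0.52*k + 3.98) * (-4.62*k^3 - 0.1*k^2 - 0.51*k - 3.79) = -0.1848*k^5 - 2.4064*k^4 - 18.46*k^3 - 0.8148*k^2 - 4.0006*k - 15.0842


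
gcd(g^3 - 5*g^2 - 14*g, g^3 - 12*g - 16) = g + 2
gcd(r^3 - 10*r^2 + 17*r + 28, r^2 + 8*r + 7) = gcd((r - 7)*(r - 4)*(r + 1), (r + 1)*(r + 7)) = r + 1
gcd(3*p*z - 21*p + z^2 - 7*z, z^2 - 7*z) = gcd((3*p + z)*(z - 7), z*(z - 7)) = z - 7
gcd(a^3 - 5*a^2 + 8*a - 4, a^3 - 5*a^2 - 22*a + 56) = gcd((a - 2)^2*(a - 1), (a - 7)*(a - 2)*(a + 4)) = a - 2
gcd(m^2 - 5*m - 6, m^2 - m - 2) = m + 1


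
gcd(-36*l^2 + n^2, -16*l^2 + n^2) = 1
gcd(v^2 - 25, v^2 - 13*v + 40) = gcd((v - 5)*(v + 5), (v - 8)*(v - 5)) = v - 5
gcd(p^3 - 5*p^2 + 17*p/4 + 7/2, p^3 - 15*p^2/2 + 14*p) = p - 7/2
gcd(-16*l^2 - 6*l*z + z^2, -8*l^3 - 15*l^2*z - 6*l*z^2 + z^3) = -8*l + z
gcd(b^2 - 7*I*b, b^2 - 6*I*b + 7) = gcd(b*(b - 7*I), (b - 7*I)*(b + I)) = b - 7*I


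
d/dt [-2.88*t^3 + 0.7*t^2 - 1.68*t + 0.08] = -8.64*t^2 + 1.4*t - 1.68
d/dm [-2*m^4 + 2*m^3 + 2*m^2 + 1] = 2*m*(-4*m^2 + 3*m + 2)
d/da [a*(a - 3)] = 2*a - 3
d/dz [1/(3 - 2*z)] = 2/(2*z - 3)^2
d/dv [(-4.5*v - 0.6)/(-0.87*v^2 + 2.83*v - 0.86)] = (-3.915*v^2 - 1.044*v + 5.568)/(0.7569*v^4 - 4.9242*v^3 + 9.5053*v^2 - 4.8676*v + 0.7396)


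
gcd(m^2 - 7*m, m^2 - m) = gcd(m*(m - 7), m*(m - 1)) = m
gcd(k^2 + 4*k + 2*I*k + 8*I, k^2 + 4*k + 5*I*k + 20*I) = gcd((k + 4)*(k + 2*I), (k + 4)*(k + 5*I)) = k + 4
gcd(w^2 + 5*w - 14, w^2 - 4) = w - 2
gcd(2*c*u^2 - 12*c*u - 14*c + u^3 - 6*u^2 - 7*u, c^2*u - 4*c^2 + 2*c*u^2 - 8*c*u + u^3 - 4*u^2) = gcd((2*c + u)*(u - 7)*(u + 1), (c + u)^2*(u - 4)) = 1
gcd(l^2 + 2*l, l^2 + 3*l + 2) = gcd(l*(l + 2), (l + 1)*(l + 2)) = l + 2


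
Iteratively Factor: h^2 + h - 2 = (h - 1)*(h + 2)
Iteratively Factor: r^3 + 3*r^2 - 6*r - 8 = (r + 4)*(r^2 - r - 2) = (r + 1)*(r + 4)*(r - 2)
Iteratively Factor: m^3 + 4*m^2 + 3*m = (m + 1)*(m^2 + 3*m) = m*(m + 1)*(m + 3)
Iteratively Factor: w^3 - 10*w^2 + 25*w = (w - 5)*(w^2 - 5*w) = (w - 5)^2*(w)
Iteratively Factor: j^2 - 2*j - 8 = (j + 2)*(j - 4)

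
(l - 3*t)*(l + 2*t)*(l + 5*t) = l^3 + 4*l^2*t - 11*l*t^2 - 30*t^3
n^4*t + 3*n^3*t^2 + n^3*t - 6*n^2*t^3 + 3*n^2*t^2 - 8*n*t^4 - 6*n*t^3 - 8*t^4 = (n - 2*t)*(n + t)*(n + 4*t)*(n*t + t)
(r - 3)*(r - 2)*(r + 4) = r^3 - r^2 - 14*r + 24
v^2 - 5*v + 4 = (v - 4)*(v - 1)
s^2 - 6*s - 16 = (s - 8)*(s + 2)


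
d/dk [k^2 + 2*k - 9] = 2*k + 2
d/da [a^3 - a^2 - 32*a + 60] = 3*a^2 - 2*a - 32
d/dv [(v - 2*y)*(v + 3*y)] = 2*v + y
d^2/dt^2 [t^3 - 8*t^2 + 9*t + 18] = 6*t - 16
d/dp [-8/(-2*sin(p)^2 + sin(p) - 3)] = 8*(1 - 4*sin(p))*cos(p)/(-sin(p) - cos(2*p) + 4)^2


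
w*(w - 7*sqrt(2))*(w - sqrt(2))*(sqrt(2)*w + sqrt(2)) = sqrt(2)*w^4 - 16*w^3 + sqrt(2)*w^3 - 16*w^2 + 14*sqrt(2)*w^2 + 14*sqrt(2)*w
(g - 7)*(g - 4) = g^2 - 11*g + 28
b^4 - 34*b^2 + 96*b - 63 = (b - 3)^2*(b - 1)*(b + 7)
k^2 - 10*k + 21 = (k - 7)*(k - 3)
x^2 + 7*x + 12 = (x + 3)*(x + 4)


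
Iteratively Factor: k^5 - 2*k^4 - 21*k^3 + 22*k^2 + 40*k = (k + 1)*(k^4 - 3*k^3 - 18*k^2 + 40*k) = k*(k + 1)*(k^3 - 3*k^2 - 18*k + 40) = k*(k - 2)*(k + 1)*(k^2 - k - 20) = k*(k - 5)*(k - 2)*(k + 1)*(k + 4)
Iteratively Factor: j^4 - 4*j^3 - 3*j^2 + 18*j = (j)*(j^3 - 4*j^2 - 3*j + 18) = j*(j - 3)*(j^2 - j - 6) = j*(j - 3)*(j + 2)*(j - 3)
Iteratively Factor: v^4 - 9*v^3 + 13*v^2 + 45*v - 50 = (v - 5)*(v^3 - 4*v^2 - 7*v + 10) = (v - 5)^2*(v^2 + v - 2) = (v - 5)^2*(v - 1)*(v + 2)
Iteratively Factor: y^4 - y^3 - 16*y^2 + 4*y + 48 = (y + 3)*(y^3 - 4*y^2 - 4*y + 16) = (y - 4)*(y + 3)*(y^2 - 4) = (y - 4)*(y - 2)*(y + 3)*(y + 2)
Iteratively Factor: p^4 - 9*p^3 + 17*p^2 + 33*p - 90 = (p - 5)*(p^3 - 4*p^2 - 3*p + 18) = (p - 5)*(p - 3)*(p^2 - p - 6) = (p - 5)*(p - 3)*(p + 2)*(p - 3)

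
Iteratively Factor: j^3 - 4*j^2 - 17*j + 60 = (j - 3)*(j^2 - j - 20) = (j - 5)*(j - 3)*(j + 4)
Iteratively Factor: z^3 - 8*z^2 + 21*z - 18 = (z - 2)*(z^2 - 6*z + 9) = (z - 3)*(z - 2)*(z - 3)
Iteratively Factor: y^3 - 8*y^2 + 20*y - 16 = (y - 2)*(y^2 - 6*y + 8) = (y - 2)^2*(y - 4)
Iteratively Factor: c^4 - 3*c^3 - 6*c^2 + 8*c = (c - 1)*(c^3 - 2*c^2 - 8*c) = (c - 1)*(c + 2)*(c^2 - 4*c) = c*(c - 1)*(c + 2)*(c - 4)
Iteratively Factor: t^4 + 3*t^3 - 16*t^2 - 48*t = (t + 3)*(t^3 - 16*t) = (t + 3)*(t + 4)*(t^2 - 4*t) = (t - 4)*(t + 3)*(t + 4)*(t)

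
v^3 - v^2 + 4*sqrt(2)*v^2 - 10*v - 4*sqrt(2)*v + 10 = (v - 1)*(v - sqrt(2))*(v + 5*sqrt(2))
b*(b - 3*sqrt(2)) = b^2 - 3*sqrt(2)*b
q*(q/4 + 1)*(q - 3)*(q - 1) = q^4/4 - 13*q^2/4 + 3*q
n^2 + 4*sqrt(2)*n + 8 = (n + 2*sqrt(2))^2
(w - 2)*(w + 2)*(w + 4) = w^3 + 4*w^2 - 4*w - 16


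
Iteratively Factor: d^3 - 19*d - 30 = (d + 2)*(d^2 - 2*d - 15) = (d + 2)*(d + 3)*(d - 5)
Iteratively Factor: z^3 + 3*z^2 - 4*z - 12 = (z + 2)*(z^2 + z - 6) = (z + 2)*(z + 3)*(z - 2)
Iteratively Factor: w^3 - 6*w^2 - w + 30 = (w - 5)*(w^2 - w - 6) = (w - 5)*(w + 2)*(w - 3)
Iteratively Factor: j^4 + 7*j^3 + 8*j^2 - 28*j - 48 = (j + 3)*(j^3 + 4*j^2 - 4*j - 16) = (j + 3)*(j + 4)*(j^2 - 4) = (j + 2)*(j + 3)*(j + 4)*(j - 2)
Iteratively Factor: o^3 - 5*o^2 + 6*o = (o - 2)*(o^2 - 3*o) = (o - 3)*(o - 2)*(o)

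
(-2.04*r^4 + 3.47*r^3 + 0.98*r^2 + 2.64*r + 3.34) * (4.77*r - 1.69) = -9.7308*r^5 + 19.9995*r^4 - 1.1897*r^3 + 10.9366*r^2 + 11.4702*r - 5.6446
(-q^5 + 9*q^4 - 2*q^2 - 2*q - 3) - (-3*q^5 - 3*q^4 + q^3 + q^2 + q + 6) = 2*q^5 + 12*q^4 - q^3 - 3*q^2 - 3*q - 9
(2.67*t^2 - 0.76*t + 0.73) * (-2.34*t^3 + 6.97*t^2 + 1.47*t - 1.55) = -6.2478*t^5 + 20.3883*t^4 - 3.0805*t^3 - 0.1676*t^2 + 2.2511*t - 1.1315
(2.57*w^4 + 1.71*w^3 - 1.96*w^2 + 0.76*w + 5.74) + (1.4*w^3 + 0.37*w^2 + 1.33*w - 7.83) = 2.57*w^4 + 3.11*w^3 - 1.59*w^2 + 2.09*w - 2.09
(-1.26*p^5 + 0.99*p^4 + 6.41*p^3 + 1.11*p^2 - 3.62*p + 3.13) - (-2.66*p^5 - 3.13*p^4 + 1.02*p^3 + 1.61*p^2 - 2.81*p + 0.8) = 1.4*p^5 + 4.12*p^4 + 5.39*p^3 - 0.5*p^2 - 0.81*p + 2.33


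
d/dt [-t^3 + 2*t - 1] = 2 - 3*t^2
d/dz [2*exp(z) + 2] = 2*exp(z)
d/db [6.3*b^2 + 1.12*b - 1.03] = 12.6*b + 1.12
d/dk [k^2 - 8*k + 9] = 2*k - 8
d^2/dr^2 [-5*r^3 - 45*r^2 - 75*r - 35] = -30*r - 90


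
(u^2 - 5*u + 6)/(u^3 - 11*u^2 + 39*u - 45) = (u - 2)/(u^2 - 8*u + 15)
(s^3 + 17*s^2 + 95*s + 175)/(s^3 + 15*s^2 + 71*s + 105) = (s + 5)/(s + 3)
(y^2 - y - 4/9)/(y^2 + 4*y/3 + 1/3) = (y - 4/3)/(y + 1)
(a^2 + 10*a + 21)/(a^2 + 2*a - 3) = (a + 7)/(a - 1)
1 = 1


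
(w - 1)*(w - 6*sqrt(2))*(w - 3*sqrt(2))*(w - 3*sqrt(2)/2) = w^4 - 21*sqrt(2)*w^3/2 - w^3 + 21*sqrt(2)*w^2/2 + 63*w^2 - 54*sqrt(2)*w - 63*w + 54*sqrt(2)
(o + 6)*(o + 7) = o^2 + 13*o + 42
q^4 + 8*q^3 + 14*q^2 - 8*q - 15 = (q - 1)*(q + 1)*(q + 3)*(q + 5)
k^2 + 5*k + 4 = (k + 1)*(k + 4)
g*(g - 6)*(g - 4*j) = g^3 - 4*g^2*j - 6*g^2 + 24*g*j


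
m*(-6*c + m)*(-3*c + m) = 18*c^2*m - 9*c*m^2 + m^3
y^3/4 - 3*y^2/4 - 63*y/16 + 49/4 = (y/4 + 1)*(y - 7/2)^2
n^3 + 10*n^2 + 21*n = n*(n + 3)*(n + 7)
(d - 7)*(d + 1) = d^2 - 6*d - 7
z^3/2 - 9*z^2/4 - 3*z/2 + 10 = (z/2 + 1)*(z - 4)*(z - 5/2)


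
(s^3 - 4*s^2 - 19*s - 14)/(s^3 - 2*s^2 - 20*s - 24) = (s^2 - 6*s - 7)/(s^2 - 4*s - 12)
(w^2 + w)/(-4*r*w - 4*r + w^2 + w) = -w/(4*r - w)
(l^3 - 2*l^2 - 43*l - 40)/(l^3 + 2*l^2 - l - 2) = (l^2 - 3*l - 40)/(l^2 + l - 2)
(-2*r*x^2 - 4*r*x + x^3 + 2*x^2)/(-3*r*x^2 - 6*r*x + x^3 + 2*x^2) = (-2*r + x)/(-3*r + x)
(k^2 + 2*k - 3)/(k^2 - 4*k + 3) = (k + 3)/(k - 3)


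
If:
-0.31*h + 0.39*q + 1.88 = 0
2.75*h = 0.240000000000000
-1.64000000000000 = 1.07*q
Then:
No Solution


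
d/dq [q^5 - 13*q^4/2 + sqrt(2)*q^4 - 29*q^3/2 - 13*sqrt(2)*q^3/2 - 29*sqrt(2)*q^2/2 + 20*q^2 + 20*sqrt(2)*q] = 5*q^4 - 26*q^3 + 4*sqrt(2)*q^3 - 87*q^2/2 - 39*sqrt(2)*q^2/2 - 29*sqrt(2)*q + 40*q + 20*sqrt(2)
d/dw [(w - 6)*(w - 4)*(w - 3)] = 3*w^2 - 26*w + 54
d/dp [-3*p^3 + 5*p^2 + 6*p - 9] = -9*p^2 + 10*p + 6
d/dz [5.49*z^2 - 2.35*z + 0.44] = 10.98*z - 2.35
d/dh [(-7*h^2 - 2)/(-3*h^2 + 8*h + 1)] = 2*(-28*h^2 - 13*h + 8)/(9*h^4 - 48*h^3 + 58*h^2 + 16*h + 1)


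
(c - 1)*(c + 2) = c^2 + c - 2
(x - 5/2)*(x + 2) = x^2 - x/2 - 5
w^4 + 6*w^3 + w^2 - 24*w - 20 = (w - 2)*(w + 1)*(w + 2)*(w + 5)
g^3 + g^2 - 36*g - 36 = (g - 6)*(g + 1)*(g + 6)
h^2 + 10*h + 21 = (h + 3)*(h + 7)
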